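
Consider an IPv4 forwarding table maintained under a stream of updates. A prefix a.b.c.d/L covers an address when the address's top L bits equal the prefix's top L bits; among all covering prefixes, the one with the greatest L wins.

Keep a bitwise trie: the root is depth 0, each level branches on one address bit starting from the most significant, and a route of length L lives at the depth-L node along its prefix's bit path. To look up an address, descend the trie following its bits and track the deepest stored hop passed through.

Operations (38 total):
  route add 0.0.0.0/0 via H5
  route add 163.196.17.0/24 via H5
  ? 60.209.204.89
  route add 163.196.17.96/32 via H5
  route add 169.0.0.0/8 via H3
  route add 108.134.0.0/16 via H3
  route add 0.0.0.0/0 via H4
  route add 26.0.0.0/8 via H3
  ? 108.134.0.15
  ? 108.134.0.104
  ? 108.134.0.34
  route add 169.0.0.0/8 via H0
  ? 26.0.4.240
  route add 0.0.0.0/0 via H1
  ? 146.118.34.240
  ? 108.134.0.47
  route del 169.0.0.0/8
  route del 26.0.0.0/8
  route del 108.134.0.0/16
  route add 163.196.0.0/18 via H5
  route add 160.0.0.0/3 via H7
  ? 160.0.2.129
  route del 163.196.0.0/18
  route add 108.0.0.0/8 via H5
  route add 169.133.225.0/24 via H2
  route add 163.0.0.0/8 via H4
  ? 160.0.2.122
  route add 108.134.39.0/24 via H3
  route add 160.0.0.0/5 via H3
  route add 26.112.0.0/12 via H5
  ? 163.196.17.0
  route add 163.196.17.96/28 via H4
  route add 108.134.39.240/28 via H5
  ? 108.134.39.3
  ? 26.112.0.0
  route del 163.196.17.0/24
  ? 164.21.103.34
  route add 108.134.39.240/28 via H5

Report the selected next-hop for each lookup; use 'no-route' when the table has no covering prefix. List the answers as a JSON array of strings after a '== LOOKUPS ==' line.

Trace:
  add 0.0.0.0/0 -> H5 at depth 0
  add 163.196.17.0/24 -> H5 at depth 24
  Q 60.209.204.89: descend ε ; hops seen [H5] ; pick H5
  add 163.196.17.96/32 -> H5 at depth 32
  add 169.0.0.0/8 -> H3 at depth 8
  add 108.134.0.0/16 -> H3 at depth 16
  add 0.0.0.0/0 -> H4 at depth 0
  add 26.0.0.0/8 -> H3 at depth 8
  Q 108.134.0.15: descend 0110110010000110 ; hops seen [H4,H3] ; pick H3
  Q 108.134.0.104: descend 0110110010000110 ; hops seen [H4,H3] ; pick H3
  Q 108.134.0.34: descend 0110110010000110 ; hops seen [H4,H3] ; pick H3
  add 169.0.0.0/8 -> H0 at depth 8
  Q 26.0.4.240: descend 00011010 ; hops seen [H4,H3] ; pick H3
  add 0.0.0.0/0 -> H1 at depth 0
  Q 146.118.34.240: descend 10 ; hops seen [H1] ; pick H1
  Q 108.134.0.47: descend 0110110010000110 ; hops seen [H1,H3] ; pick H3
  del 169.0.0.0/8 (clear depth 8)
  del 26.0.0.0/8 (clear depth 8)
  del 108.134.0.0/16 (clear depth 16)
  add 163.196.0.0/18 -> H5 at depth 18
  add 160.0.0.0/3 -> H7 at depth 3
  Q 160.0.2.129: descend 101000 ; hops seen [H1,H7] ; pick H7
  del 163.196.0.0/18 (clear depth 18)
  add 108.0.0.0/8 -> H5 at depth 8
  add 169.133.225.0/24 -> H2 at depth 24
  add 163.0.0.0/8 -> H4 at depth 8
  Q 160.0.2.122: descend 101000 ; hops seen [H1,H7] ; pick H7
  add 108.134.39.0/24 -> H3 at depth 24
  add 160.0.0.0/5 -> H3 at depth 5
  add 26.112.0.0/12 -> H5 at depth 12
  Q 163.196.17.0: descend 1010001111000100000100010 ; hops seen [H1,H7,H3,H4,H5] ; pick H5
  add 163.196.17.96/28 -> H4 at depth 28
  add 108.134.39.240/28 -> H5 at depth 28
  Q 108.134.39.3: descend 011011001000011000100111 ; hops seen [H1,H5,H3] ; pick H3
  Q 26.112.0.0: descend 000110100111 ; hops seen [H1,H5] ; pick H5
  del 163.196.17.0/24 (clear depth 24)
  Q 164.21.103.34: descend 10100 ; hops seen [H1,H7,H3] ; pick H3
  add 108.134.39.240/28 -> H5 at depth 28

== LOOKUPS ==
["H5","H3","H3","H3","H3","H1","H3","H7","H7","H5","H3","H5","H3"]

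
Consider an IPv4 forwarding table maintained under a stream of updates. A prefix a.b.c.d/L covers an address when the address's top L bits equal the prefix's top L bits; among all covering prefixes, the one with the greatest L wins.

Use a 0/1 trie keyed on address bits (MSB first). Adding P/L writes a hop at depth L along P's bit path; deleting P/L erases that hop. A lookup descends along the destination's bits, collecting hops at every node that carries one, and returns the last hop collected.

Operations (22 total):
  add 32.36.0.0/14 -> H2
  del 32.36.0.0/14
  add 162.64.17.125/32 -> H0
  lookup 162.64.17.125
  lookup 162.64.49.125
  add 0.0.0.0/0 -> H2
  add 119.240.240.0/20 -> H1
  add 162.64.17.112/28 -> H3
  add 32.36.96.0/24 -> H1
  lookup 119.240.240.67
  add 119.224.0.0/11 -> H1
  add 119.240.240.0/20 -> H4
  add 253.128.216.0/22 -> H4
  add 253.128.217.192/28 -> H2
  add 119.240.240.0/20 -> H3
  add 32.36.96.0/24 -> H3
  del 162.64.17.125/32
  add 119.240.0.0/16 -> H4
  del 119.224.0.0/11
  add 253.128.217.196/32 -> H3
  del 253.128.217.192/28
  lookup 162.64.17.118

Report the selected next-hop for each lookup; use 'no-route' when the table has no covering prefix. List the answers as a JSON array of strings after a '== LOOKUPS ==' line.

Trace:
  add 32.36.0.0/14 -> H2 at depth 14
  del 32.36.0.0/14 (clear depth 14)
  add 162.64.17.125/32 -> H0 at depth 32
  Q 162.64.17.125: descend 10100010010000000001000101111101 ; hops seen [H0] ; pick H0
  Q 162.64.49.125: descend 101000100100000000 ; hops seen [∅] ; pick no-route
  add 0.0.0.0/0 -> H2 at depth 0
  add 119.240.240.0/20 -> H1 at depth 20
  add 162.64.17.112/28 -> H3 at depth 28
  add 32.36.96.0/24 -> H1 at depth 24
  Q 119.240.240.67: descend 01110111111100001111 ; hops seen [H2,H1] ; pick H1
  add 119.224.0.0/11 -> H1 at depth 11
  add 119.240.240.0/20 -> H4 at depth 20
  add 253.128.216.0/22 -> H4 at depth 22
  add 253.128.217.192/28 -> H2 at depth 28
  add 119.240.240.0/20 -> H3 at depth 20
  add 32.36.96.0/24 -> H3 at depth 24
  del 162.64.17.125/32 (clear depth 32)
  add 119.240.0.0/16 -> H4 at depth 16
  del 119.224.0.0/11 (clear depth 11)
  add 253.128.217.196/32 -> H3 at depth 32
  del 253.128.217.192/28 (clear depth 28)
  Q 162.64.17.118: descend 1010001001000000000100010111 ; hops seen [H2,H3] ; pick H3

== LOOKUPS ==
["H0","no-route","H1","H3"]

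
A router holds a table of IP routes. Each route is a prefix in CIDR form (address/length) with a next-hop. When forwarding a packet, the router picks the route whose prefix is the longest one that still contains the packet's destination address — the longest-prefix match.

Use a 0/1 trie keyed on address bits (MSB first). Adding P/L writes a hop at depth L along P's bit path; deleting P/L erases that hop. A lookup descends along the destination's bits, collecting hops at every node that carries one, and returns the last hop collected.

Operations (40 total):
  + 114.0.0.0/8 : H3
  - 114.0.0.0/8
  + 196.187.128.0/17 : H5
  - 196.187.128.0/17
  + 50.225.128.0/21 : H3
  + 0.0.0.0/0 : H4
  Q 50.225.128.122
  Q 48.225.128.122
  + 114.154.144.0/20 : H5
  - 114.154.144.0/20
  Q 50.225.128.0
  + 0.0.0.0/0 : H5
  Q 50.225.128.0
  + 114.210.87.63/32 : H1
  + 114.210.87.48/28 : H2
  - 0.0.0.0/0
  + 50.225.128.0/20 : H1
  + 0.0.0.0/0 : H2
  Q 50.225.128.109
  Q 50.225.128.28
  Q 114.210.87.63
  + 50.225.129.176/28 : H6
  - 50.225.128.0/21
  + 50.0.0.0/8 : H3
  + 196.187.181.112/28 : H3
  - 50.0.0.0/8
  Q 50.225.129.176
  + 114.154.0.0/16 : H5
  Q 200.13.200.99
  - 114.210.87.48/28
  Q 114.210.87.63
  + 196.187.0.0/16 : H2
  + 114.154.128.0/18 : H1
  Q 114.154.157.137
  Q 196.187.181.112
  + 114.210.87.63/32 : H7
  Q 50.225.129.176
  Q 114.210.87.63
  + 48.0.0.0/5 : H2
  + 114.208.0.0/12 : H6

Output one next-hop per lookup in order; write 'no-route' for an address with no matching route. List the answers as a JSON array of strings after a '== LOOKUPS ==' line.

Apply in order:
  add 114.0.0.0/8 -> H3 at depth 8
  del 114.0.0.0/8 (clear depth 8)
  add 196.187.128.0/17 -> H5 at depth 17
  del 196.187.128.0/17 (clear depth 17)
  add 50.225.128.0/21 -> H3 at depth 21
  add 0.0.0.0/0 -> H4 at depth 0
  lookup 50.225.128.122: bits 001100101110000110000 walk d0:H4→d1:-→d2:-→d3:-→d4:-→d5:-→d6:-→d7:-→d8:-→d9:-→d10:-→d11:-→d12:-→d13:-→d14:-→d15:-→d16:-→d17:-→d18:-→d19:-→d20:-→d21:H3 -> H3
  lookup 48.225.128.122: bits 001100 walk d0:H4→d1:-→d2:-→d3:-→d4:-→d5:-→d6:- -> H4
  add 114.154.144.0/20 -> H5 at depth 20
  del 114.154.144.0/20 (clear depth 20)
  lookup 50.225.128.0: bits 001100101110000110000 walk d0:H4→d1:-→d2:-→d3:-→d4:-→d5:-→d6:-→d7:-→d8:-→d9:-→d10:-→d11:-→d12:-→d13:-→d14:-→d15:-→d16:-→d17:-→d18:-→d19:-→d20:-→d21:H3 -> H3
  add 0.0.0.0/0 -> H5 at depth 0
  lookup 50.225.128.0: bits 001100101110000110000 walk d0:H5→d1:-→d2:-→d3:-→d4:-→d5:-→d6:-→d7:-→d8:-→d9:-→d10:-→d11:-→d12:-→d13:-→d14:-→d15:-→d16:-→d17:-→d18:-→d19:-→d20:-→d21:H3 -> H3
  add 114.210.87.63/32 -> H1 at depth 32
  add 114.210.87.48/28 -> H2 at depth 28
  del 0.0.0.0/0 (clear depth 0)
  add 50.225.128.0/20 -> H1 at depth 20
  add 0.0.0.0/0 -> H2 at depth 0
  lookup 50.225.128.109: bits 001100101110000110000 walk d0:H2→d1:-→d2:-→d3:-→d4:-→d5:-→d6:-→d7:-→d8:-→d9:-→d10:-→d11:-→d12:-→d13:-→d14:-→d15:-→d16:-→d17:-→d18:-→d19:-→d20:H1→d21:H3 -> H3
  lookup 50.225.128.28: bits 001100101110000110000 walk d0:H2→d1:-→d2:-→d3:-→d4:-→d5:-→d6:-→d7:-→d8:-→d9:-→d10:-→d11:-→d12:-→d13:-→d14:-→d15:-→d16:-→d17:-→d18:-→d19:-→d20:H1→d21:H3 -> H3
  lookup 114.210.87.63: bits 01110010110100100101011100111111 walk d0:H2→d1:-→d2:-→d3:-→d4:-→d5:-→d6:-→d7:-→d8:-→d9:-→d10:-→d11:-→d12:-→d13:-→d14:-→d15:-→d16:-→d17:-→d18:-→d19:-→d20:-→d21:-→d22:-→d23:-→d24:-→d25:-→d26:-→d27:-→d28:H2→d29:-→d30:-→d31:-→d32:H1 -> H1
  add 50.225.129.176/28 -> H6 at depth 28
  del 50.225.128.0/21 (clear depth 21)
  add 50.0.0.0/8 -> H3 at depth 8
  add 196.187.181.112/28 -> H3 at depth 28
  del 50.0.0.0/8 (clear depth 8)
  lookup 50.225.129.176: bits 0011001011100001100000011011 walk d0:H2→d1:-→d2:-→d3:-→d4:-→d5:-→d6:-→d7:-→d8:-→d9:-→d10:-→d11:-→d12:-→d13:-→d14:-→d15:-→d16:-→d17:-→d18:-→d19:-→d20:H1→d21:-→d22:-→d23:-→d24:-→d25:-→d26:-→d27:-→d28:H6 -> H6
  add 114.154.0.0/16 -> H5 at depth 16
  lookup 200.13.200.99: bits 1100 walk d0:H2→d1:-→d2:-→d3:-→d4:- -> H2
  del 114.210.87.48/28 (clear depth 28)
  lookup 114.210.87.63: bits 01110010110100100101011100111111 walk d0:H2→d1:-→d2:-→d3:-→d4:-→d5:-→d6:-→d7:-→d8:-→d9:-→d10:-→d11:-→d12:-→d13:-→d14:-→d15:-→d16:-→d17:-→d18:-→d19:-→d20:-→d21:-→d22:-→d23:-→d24:-→d25:-→d26:-→d27:-→d28:-→d29:-→d30:-→d31:-→d32:H1 -> H1
  add 196.187.0.0/16 -> H2 at depth 16
  add 114.154.128.0/18 -> H1 at depth 18
  lookup 114.154.157.137: bits 01110010100110101001 walk d0:H2→d1:-→d2:-→d3:-→d4:-→d5:-→d6:-→d7:-→d8:-→d9:-→d10:-→d11:-→d12:-→d13:-→d14:-→d15:-→d16:H5→d17:-→d18:H1→d19:-→d20:- -> H1
  lookup 196.187.181.112: bits 1100010010111011101101010111 walk d0:H2→d1:-→d2:-→d3:-→d4:-→d5:-→d6:-→d7:-→d8:-→d9:-→d10:-→d11:-→d12:-→d13:-→d14:-→d15:-→d16:H2→d17:-→d18:-→d19:-→d20:-→d21:-→d22:-→d23:-→d24:-→d25:-→d26:-→d27:-→d28:H3 -> H3
  add 114.210.87.63/32 -> H7 at depth 32
  lookup 50.225.129.176: bits 0011001011100001100000011011 walk d0:H2→d1:-→d2:-→d3:-→d4:-→d5:-→d6:-→d7:-→d8:-→d9:-→d10:-→d11:-→d12:-→d13:-→d14:-→d15:-→d16:-→d17:-→d18:-→d19:-→d20:H1→d21:-→d22:-→d23:-→d24:-→d25:-→d26:-→d27:-→d28:H6 -> H6
  lookup 114.210.87.63: bits 01110010110100100101011100111111 walk d0:H2→d1:-→d2:-→d3:-→d4:-→d5:-→d6:-→d7:-→d8:-→d9:-→d10:-→d11:-→d12:-→d13:-→d14:-→d15:-→d16:-→d17:-→d18:-→d19:-→d20:-→d21:-→d22:-→d23:-→d24:-→d25:-→d26:-→d27:-→d28:-→d29:-→d30:-→d31:-→d32:H7 -> H7
  add 48.0.0.0/5 -> H2 at depth 5
  add 114.208.0.0/12 -> H6 at depth 12

== LOOKUPS ==
["H3","H4","H3","H3","H3","H3","H1","H6","H2","H1","H1","H3","H6","H7"]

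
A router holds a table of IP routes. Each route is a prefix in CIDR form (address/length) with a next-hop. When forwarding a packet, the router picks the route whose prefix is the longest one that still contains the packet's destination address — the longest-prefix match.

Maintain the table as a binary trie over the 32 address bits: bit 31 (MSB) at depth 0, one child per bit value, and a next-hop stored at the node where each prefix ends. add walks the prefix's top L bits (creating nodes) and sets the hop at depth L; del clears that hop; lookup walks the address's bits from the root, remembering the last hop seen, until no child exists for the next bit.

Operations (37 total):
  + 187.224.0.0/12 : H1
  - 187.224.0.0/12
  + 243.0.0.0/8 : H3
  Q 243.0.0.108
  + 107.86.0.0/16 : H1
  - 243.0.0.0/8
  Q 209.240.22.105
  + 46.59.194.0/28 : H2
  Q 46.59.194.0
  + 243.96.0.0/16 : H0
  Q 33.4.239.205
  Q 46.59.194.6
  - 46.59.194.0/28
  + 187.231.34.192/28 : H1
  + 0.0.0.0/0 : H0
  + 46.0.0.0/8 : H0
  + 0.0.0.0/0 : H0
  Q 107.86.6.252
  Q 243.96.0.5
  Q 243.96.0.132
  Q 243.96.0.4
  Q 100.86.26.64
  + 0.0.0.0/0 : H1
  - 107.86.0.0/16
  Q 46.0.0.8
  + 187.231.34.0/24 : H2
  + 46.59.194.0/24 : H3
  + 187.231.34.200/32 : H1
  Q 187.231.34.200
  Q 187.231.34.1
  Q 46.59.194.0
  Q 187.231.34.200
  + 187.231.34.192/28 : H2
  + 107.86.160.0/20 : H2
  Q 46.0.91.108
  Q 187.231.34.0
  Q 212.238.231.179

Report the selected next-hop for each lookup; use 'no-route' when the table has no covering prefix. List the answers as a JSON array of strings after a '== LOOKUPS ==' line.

Apply in order:
  + 187.224.0.0/12 (H1) depth=12
  - 187.224.0.0/12 clear@12
  + 243.0.0.0/8 (H3) depth=8
  ? 243.0.0.108  path d0:-→d1:-→d2:-→d3:-→d4:-→d5:-→d6:-→d7:-→d8:H3  best=H3
  + 107.86.0.0/16 (H1) depth=16
  - 243.0.0.0/8 clear@8
  ? 209.240.22.105  path d0:-→d1:-→d2:-  best=no-route
  + 46.59.194.0/28 (H2) depth=28
  ? 46.59.194.0  path d0:-→d1:-→d2:-→d3:-→d4:-→d5:-→d6:-→d7:-→d8:-→d9:-→d10:-→d11:-→d12:-→d13:-→d14:-→d15:-→d16:-→d17:-→d18:-→d19:-→d20:-→d21:-→d22:-→d23:-→d24:-→d25:-→d26:-→d27:-→d28:H2  best=H2
  + 243.96.0.0/16 (H0) depth=16
  ? 33.4.239.205  path d0:-→d1:-→d2:-→d3:-→d4:-  best=no-route
  ? 46.59.194.6  path d0:-→d1:-→d2:-→d3:-→d4:-→d5:-→d6:-→d7:-→d8:-→d9:-→d10:-→d11:-→d12:-→d13:-→d14:-→d15:-→d16:-→d17:-→d18:-→d19:-→d20:-→d21:-→d22:-→d23:-→d24:-→d25:-→d26:-→d27:-→d28:H2  best=H2
  - 46.59.194.0/28 clear@28
  + 187.231.34.192/28 (H1) depth=28
  + 0.0.0.0/0 (H0) depth=0
  + 46.0.0.0/8 (H0) depth=8
  + 0.0.0.0/0 (H0) depth=0
  ? 107.86.6.252  path d0:H0→d1:-→d2:-→d3:-→d4:-→d5:-→d6:-→d7:-→d8:-→d9:-→d10:-→d11:-→d12:-→d13:-→d14:-→d15:-→d16:H1  best=H1
  ? 243.96.0.5  path d0:H0→d1:-→d2:-→d3:-→d4:-→d5:-→d6:-→d7:-→d8:-→d9:-→d10:-→d11:-→d12:-→d13:-→d14:-→d15:-→d16:H0  best=H0
  ? 243.96.0.132  path d0:H0→d1:-→d2:-→d3:-→d4:-→d5:-→d6:-→d7:-→d8:-→d9:-→d10:-→d11:-→d12:-→d13:-→d14:-→d15:-→d16:H0  best=H0
  ? 243.96.0.4  path d0:H0→d1:-→d2:-→d3:-→d4:-→d5:-→d6:-→d7:-→d8:-→d9:-→d10:-→d11:-→d12:-→d13:-→d14:-→d15:-→d16:H0  best=H0
  ? 100.86.26.64  path d0:H0→d1:-→d2:-→d3:-→d4:-  best=H0
  + 0.0.0.0/0 (H1) depth=0
  - 107.86.0.0/16 clear@16
  ? 46.0.0.8  path d0:H1→d1:-→d2:-→d3:-→d4:-→d5:-→d6:-→d7:-→d8:H0→d9:-→d10:-  best=H0
  + 187.231.34.0/24 (H2) depth=24
  + 46.59.194.0/24 (H3) depth=24
  + 187.231.34.200/32 (H1) depth=32
  ? 187.231.34.200  path d0:H1→d1:-→d2:-→d3:-→d4:-→d5:-→d6:-→d7:-→d8:-→d9:-→d10:-→d11:-→d12:-→d13:-→d14:-→d15:-→d16:-→d17:-→d18:-→d19:-→d20:-→d21:-→d22:-→d23:-→d24:H2→d25:-→d26:-→d27:-→d28:H1→d29:-→d30:-→d31:-→d32:H1  best=H1
  ? 187.231.34.1  path d0:H1→d1:-→d2:-→d3:-→d4:-→d5:-→d6:-→d7:-→d8:-→d9:-→d10:-→d11:-→d12:-→d13:-→d14:-→d15:-→d16:-→d17:-→d18:-→d19:-→d20:-→d21:-→d22:-→d23:-→d24:H2  best=H2
  ? 46.59.194.0  path d0:H1→d1:-→d2:-→d3:-→d4:-→d5:-→d6:-→d7:-→d8:H0→d9:-→d10:-→d11:-→d12:-→d13:-→d14:-→d15:-→d16:-→d17:-→d18:-→d19:-→d20:-→d21:-→d22:-→d23:-→d24:H3→d25:-→d26:-→d27:-→d28:-  best=H3
  ? 187.231.34.200  path d0:H1→d1:-→d2:-→d3:-→d4:-→d5:-→d6:-→d7:-→d8:-→d9:-→d10:-→d11:-→d12:-→d13:-→d14:-→d15:-→d16:-→d17:-→d18:-→d19:-→d20:-→d21:-→d22:-→d23:-→d24:H2→d25:-→d26:-→d27:-→d28:H1→d29:-→d30:-→d31:-→d32:H1  best=H1
  + 187.231.34.192/28 (H2) depth=28
  + 107.86.160.0/20 (H2) depth=20
  ? 46.0.91.108  path d0:H1→d1:-→d2:-→d3:-→d4:-→d5:-→d6:-→d7:-→d8:H0→d9:-→d10:-  best=H0
  ? 187.231.34.0  path d0:H1→d1:-→d2:-→d3:-→d4:-→d5:-→d6:-→d7:-→d8:-→d9:-→d10:-→d11:-→d12:-→d13:-→d14:-→d15:-→d16:-→d17:-→d18:-→d19:-→d20:-→d21:-→d22:-→d23:-→d24:H2  best=H2
  ? 212.238.231.179  path d0:H1→d1:-→d2:-  best=H1

== LOOKUPS ==
["H3","no-route","H2","no-route","H2","H1","H0","H0","H0","H0","H0","H1","H2","H3","H1","H0","H2","H1"]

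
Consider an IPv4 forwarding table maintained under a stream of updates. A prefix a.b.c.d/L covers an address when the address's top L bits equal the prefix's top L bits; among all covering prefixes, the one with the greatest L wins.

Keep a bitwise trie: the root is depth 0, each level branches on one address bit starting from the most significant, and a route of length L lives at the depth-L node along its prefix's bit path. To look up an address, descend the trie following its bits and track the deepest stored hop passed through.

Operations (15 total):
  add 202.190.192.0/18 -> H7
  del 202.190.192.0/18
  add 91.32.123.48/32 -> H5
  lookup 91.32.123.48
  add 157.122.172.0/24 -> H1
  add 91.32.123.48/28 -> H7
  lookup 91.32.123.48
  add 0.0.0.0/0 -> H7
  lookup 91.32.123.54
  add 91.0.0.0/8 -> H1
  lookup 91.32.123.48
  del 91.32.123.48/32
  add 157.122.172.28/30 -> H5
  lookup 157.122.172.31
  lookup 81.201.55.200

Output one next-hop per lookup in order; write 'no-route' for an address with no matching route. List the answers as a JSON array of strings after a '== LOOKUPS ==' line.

Apply in order:
  + 202.190.192.0/18 (H7) depth=18
  - 202.190.192.0/18 clear@18
  + 91.32.123.48/32 (H5) depth=32
  lookup 91.32.123.48: bits 01011011001000000111101100110000 walk d0:-→d1:-→d2:-→d3:-→d4:-→d5:-→d6:-→d7:-→d8:-→d9:-→d10:-→d11:-→d12:-→d13:-→d14:-→d15:-→d16:-→d17:-→d18:-→d19:-→d20:-→d21:-→d22:-→d23:-→d24:-→d25:-→d26:-→d27:-→d28:-→d29:-→d30:-→d31:-→d32:H5 -> H5
  + 157.122.172.0/24 (H1) depth=24
  + 91.32.123.48/28 (H7) depth=28
  lookup 91.32.123.48: bits 01011011001000000111101100110000 walk d0:-→d1:-→d2:-→d3:-→d4:-→d5:-→d6:-→d7:-→d8:-→d9:-→d10:-→d11:-→d12:-→d13:-→d14:-→d15:-→d16:-→d17:-→d18:-→d19:-→d20:-→d21:-→d22:-→d23:-→d24:-→d25:-→d26:-→d27:-→d28:H7→d29:-→d30:-→d31:-→d32:H5 -> H5
  + 0.0.0.0/0 (H7) depth=0
  lookup 91.32.123.54: bits 01011011001000000111101100110 walk d0:H7→d1:-→d2:-→d3:-→d4:-→d5:-→d6:-→d7:-→d8:-→d9:-→d10:-→d11:-→d12:-→d13:-→d14:-→d15:-→d16:-→d17:-→d18:-→d19:-→d20:-→d21:-→d22:-→d23:-→d24:-→d25:-→d26:-→d27:-→d28:H7→d29:- -> H7
  + 91.0.0.0/8 (H1) depth=8
  lookup 91.32.123.48: bits 01011011001000000111101100110000 walk d0:H7→d1:-→d2:-→d3:-→d4:-→d5:-→d6:-→d7:-→d8:H1→d9:-→d10:-→d11:-→d12:-→d13:-→d14:-→d15:-→d16:-→d17:-→d18:-→d19:-→d20:-→d21:-→d22:-→d23:-→d24:-→d25:-→d26:-→d27:-→d28:H7→d29:-→d30:-→d31:-→d32:H5 -> H5
  - 91.32.123.48/32 clear@32
  + 157.122.172.28/30 (H5) depth=30
  lookup 157.122.172.31: bits 100111010111101010101100000111 walk d0:H7→d1:-→d2:-→d3:-→d4:-→d5:-→d6:-→d7:-→d8:-→d9:-→d10:-→d11:-→d12:-→d13:-→d14:-→d15:-→d16:-→d17:-→d18:-→d19:-→d20:-→d21:-→d22:-→d23:-→d24:H1→d25:-→d26:-→d27:-→d28:-→d29:-→d30:H5 -> H5
  lookup 81.201.55.200: bits 0101 walk d0:H7→d1:-→d2:-→d3:-→d4:- -> H7

== LOOKUPS ==
["H5","H5","H7","H5","H5","H7"]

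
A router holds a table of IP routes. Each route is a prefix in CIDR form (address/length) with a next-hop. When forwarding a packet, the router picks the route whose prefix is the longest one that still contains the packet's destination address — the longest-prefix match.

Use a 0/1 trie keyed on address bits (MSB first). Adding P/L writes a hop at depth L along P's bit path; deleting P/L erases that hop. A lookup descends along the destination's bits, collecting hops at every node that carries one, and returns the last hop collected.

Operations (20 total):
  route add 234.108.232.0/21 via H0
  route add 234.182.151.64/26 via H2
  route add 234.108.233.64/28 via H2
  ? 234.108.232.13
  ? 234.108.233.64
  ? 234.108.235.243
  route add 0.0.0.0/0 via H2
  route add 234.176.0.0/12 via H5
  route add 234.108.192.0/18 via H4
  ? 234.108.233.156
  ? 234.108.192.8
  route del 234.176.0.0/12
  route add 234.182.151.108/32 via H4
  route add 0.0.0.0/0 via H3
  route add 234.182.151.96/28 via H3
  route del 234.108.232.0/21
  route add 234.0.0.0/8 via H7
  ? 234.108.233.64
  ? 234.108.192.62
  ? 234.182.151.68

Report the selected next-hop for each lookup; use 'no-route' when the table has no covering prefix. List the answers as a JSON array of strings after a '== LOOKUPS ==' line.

Process each operation:
  add 234.108.232.0/21 -> H0 at depth 21
  add 234.182.151.64/26 -> H2 at depth 26
  add 234.108.233.64/28 -> H2 at depth 28
  lookup 234.108.232.13: bits 11101010011011001110100 walk d0:-→d1:-→d2:-→d3:-→d4:-→d5:-→d6:-→d7:-→d8:-→d9:-→d10:-→d11:-→d12:-→d13:-→d14:-→d15:-→d16:-→d17:-→d18:-→d19:-→d20:-→d21:H0→d22:-→d23:- -> H0
  lookup 234.108.233.64: bits 1110101001101100111010010100 walk d0:-→d1:-→d2:-→d3:-→d4:-→d5:-→d6:-→d7:-→d8:-→d9:-→d10:-→d11:-→d12:-→d13:-→d14:-→d15:-→d16:-→d17:-→d18:-→d19:-→d20:-→d21:H0→d22:-→d23:-→d24:-→d25:-→d26:-→d27:-→d28:H2 -> H2
  lookup 234.108.235.243: bits 1110101001101100111010 walk d0:-→d1:-→d2:-→d3:-→d4:-→d5:-→d6:-→d7:-→d8:-→d9:-→d10:-→d11:-→d12:-→d13:-→d14:-→d15:-→d16:-→d17:-→d18:-→d19:-→d20:-→d21:H0→d22:- -> H0
  add 0.0.0.0/0 -> H2 at depth 0
  add 234.176.0.0/12 -> H5 at depth 12
  add 234.108.192.0/18 -> H4 at depth 18
  lookup 234.108.233.156: bits 111010100110110011101001 walk d0:H2→d1:-→d2:-→d3:-→d4:-→d5:-→d6:-→d7:-→d8:-→d9:-→d10:-→d11:-→d12:-→d13:-→d14:-→d15:-→d16:-→d17:-→d18:H4→d19:-→d20:-→d21:H0→d22:-→d23:-→d24:- -> H0
  lookup 234.108.192.8: bits 111010100110110011 walk d0:H2→d1:-→d2:-→d3:-→d4:-→d5:-→d6:-→d7:-→d8:-→d9:-→d10:-→d11:-→d12:-→d13:-→d14:-→d15:-→d16:-→d17:-→d18:H4 -> H4
  - 234.176.0.0/12 clear@12
  add 234.182.151.108/32 -> H4 at depth 32
  add 0.0.0.0/0 -> H3 at depth 0
  add 234.182.151.96/28 -> H3 at depth 28
  - 234.108.232.0/21 clear@21
  add 234.0.0.0/8 -> H7 at depth 8
  lookup 234.108.233.64: bits 1110101001101100111010010100 walk d0:H3→d1:-→d2:-→d3:-→d4:-→d5:-→d6:-→d7:-→d8:H7→d9:-→d10:-→d11:-→d12:-→d13:-→d14:-→d15:-→d16:-→d17:-→d18:H4→d19:-→d20:-→d21:-→d22:-→d23:-→d24:-→d25:-→d26:-→d27:-→d28:H2 -> H2
  lookup 234.108.192.62: bits 111010100110110011 walk d0:H3→d1:-→d2:-→d3:-→d4:-→d5:-→d6:-→d7:-→d8:H7→d9:-→d10:-→d11:-→d12:-→d13:-→d14:-→d15:-→d16:-→d17:-→d18:H4 -> H4
  lookup 234.182.151.68: bits 11101010101101101001011101 walk d0:H3→d1:-→d2:-→d3:-→d4:-→d5:-→d6:-→d7:-→d8:H7→d9:-→d10:-→d11:-→d12:-→d13:-→d14:-→d15:-→d16:-→d17:-→d18:-→d19:-→d20:-→d21:-→d22:-→d23:-→d24:-→d25:-→d26:H2 -> H2

== LOOKUPS ==
["H0","H2","H0","H0","H4","H2","H4","H2"]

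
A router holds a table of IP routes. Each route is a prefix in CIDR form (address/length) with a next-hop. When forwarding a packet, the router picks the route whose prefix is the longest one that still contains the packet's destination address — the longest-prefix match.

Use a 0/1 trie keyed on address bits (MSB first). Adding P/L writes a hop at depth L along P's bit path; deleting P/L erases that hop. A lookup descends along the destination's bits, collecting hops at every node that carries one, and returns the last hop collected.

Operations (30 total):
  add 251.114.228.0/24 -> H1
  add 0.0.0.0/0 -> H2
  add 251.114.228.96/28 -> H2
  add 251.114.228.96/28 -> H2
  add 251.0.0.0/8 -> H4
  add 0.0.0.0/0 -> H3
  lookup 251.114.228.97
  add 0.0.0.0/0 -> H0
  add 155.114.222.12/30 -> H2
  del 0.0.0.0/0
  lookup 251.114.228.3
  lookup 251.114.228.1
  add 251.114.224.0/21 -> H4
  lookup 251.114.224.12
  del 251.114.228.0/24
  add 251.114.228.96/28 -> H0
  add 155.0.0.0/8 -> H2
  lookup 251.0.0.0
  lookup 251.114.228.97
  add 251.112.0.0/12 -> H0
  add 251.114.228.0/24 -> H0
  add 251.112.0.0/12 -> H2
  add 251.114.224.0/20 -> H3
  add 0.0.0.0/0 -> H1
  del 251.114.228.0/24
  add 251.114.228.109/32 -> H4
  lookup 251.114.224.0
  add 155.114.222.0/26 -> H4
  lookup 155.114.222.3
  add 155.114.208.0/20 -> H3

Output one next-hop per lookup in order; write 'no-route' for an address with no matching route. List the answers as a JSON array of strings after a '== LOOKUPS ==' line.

Apply in order:
  + 251.114.228.0/24 (H1) depth=24
  + 0.0.0.0/0 (H2) depth=0
  + 251.114.228.96/28 (H2) depth=28
  + 251.114.228.96/28 (H2) depth=28
  + 251.0.0.0/8 (H4) depth=8
  + 0.0.0.0/0 (H3) depth=0
  lookup 251.114.228.97: bits 1111101101110010111001000110 walk d0:H3→d1:-→d2:-→d3:-→d4:-→d5:-→d6:-→d7:-→d8:H4→d9:-→d10:-→d11:-→d12:-→d13:-→d14:-→d15:-→d16:-→d17:-→d18:-→d19:-→d20:-→d21:-→d22:-→d23:-→d24:H1→d25:-→d26:-→d27:-→d28:H2 -> H2
  + 0.0.0.0/0 (H0) depth=0
  + 155.114.222.12/30 (H2) depth=30
  del 0.0.0.0/0 (clear depth 0)
  lookup 251.114.228.3: bits 1111101101110010111001000 walk d0:-→d1:-→d2:-→d3:-→d4:-→d5:-→d6:-→d7:-→d8:H4→d9:-→d10:-→d11:-→d12:-→d13:-→d14:-→d15:-→d16:-→d17:-→d18:-→d19:-→d20:-→d21:-→d22:-→d23:-→d24:H1→d25:- -> H1
  lookup 251.114.228.1: bits 1111101101110010111001000 walk d0:-→d1:-→d2:-→d3:-→d4:-→d5:-→d6:-→d7:-→d8:H4→d9:-→d10:-→d11:-→d12:-→d13:-→d14:-→d15:-→d16:-→d17:-→d18:-→d19:-→d20:-→d21:-→d22:-→d23:-→d24:H1→d25:- -> H1
  + 251.114.224.0/21 (H4) depth=21
  lookup 251.114.224.12: bits 111110110111001011100 walk d0:-→d1:-→d2:-→d3:-→d4:-→d5:-→d6:-→d7:-→d8:H4→d9:-→d10:-→d11:-→d12:-→d13:-→d14:-→d15:-→d16:-→d17:-→d18:-→d19:-→d20:-→d21:H4 -> H4
  del 251.114.228.0/24 (clear depth 24)
  + 251.114.228.96/28 (H0) depth=28
  + 155.0.0.0/8 (H2) depth=8
  lookup 251.0.0.0: bits 111110110 walk d0:-→d1:-→d2:-→d3:-→d4:-→d5:-→d6:-→d7:-→d8:H4→d9:- -> H4
  lookup 251.114.228.97: bits 1111101101110010111001000110 walk d0:-→d1:-→d2:-→d3:-→d4:-→d5:-→d6:-→d7:-→d8:H4→d9:-→d10:-→d11:-→d12:-→d13:-→d14:-→d15:-→d16:-→d17:-→d18:-→d19:-→d20:-→d21:H4→d22:-→d23:-→d24:-→d25:-→d26:-→d27:-→d28:H0 -> H0
  + 251.112.0.0/12 (H0) depth=12
  + 251.114.228.0/24 (H0) depth=24
  + 251.112.0.0/12 (H2) depth=12
  + 251.114.224.0/20 (H3) depth=20
  + 0.0.0.0/0 (H1) depth=0
  del 251.114.228.0/24 (clear depth 24)
  + 251.114.228.109/32 (H4) depth=32
  lookup 251.114.224.0: bits 111110110111001011100 walk d0:H1→d1:-→d2:-→d3:-→d4:-→d5:-→d6:-→d7:-→d8:H4→d9:-→d10:-→d11:-→d12:H2→d13:-→d14:-→d15:-→d16:-→d17:-→d18:-→d19:-→d20:H3→d21:H4 -> H4
  + 155.114.222.0/26 (H4) depth=26
  lookup 155.114.222.3: bits 1001101101110010110111100000 walk d0:H1→d1:-→d2:-→d3:-→d4:-→d5:-→d6:-→d7:-→d8:H2→d9:-→d10:-→d11:-→d12:-→d13:-→d14:-→d15:-→d16:-→d17:-→d18:-→d19:-→d20:-→d21:-→d22:-→d23:-→d24:-→d25:-→d26:H4→d27:-→d28:- -> H4
  + 155.114.208.0/20 (H3) depth=20

== LOOKUPS ==
["H2","H1","H1","H4","H4","H0","H4","H4"]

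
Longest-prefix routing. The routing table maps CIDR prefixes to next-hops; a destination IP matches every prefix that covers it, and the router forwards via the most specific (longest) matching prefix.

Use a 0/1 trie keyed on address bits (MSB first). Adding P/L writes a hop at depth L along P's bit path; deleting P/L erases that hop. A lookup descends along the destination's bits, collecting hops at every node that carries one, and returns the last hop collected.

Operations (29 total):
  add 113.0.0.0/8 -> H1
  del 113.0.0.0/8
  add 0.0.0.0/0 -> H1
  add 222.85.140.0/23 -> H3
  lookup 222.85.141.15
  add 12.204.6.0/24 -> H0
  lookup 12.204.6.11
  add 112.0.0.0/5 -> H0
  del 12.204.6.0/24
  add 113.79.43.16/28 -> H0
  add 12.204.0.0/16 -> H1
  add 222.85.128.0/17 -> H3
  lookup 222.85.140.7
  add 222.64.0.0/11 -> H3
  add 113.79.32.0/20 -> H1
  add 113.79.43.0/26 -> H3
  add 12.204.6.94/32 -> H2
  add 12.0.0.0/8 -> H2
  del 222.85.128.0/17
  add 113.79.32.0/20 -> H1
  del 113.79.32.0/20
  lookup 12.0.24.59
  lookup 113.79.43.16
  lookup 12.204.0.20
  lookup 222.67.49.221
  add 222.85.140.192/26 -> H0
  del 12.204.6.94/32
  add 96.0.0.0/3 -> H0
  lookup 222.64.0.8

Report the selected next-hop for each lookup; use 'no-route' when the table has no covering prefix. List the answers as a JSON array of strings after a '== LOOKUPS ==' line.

Apply in order:
  add 113.0.0.0/8 -> H1 at depth 8
  - 113.0.0.0/8 clear@8
  add 0.0.0.0/0 -> H1 at depth 0
  add 222.85.140.0/23 -> H3 at depth 23
  lookup 222.85.141.15: bits 11011110010101011000110 walk d0:H1→d1:-→d2:-→d3:-→d4:-→d5:-→d6:-→d7:-→d8:-→d9:-→d10:-→d11:-→d12:-→d13:-→d14:-→d15:-→d16:-→d17:-→d18:-→d19:-→d20:-→d21:-→d22:-→d23:H3 -> H3
  add 12.204.6.0/24 -> H0 at depth 24
  lookup 12.204.6.11: bits 000011001100110000000110 walk d0:H1→d1:-→d2:-→d3:-→d4:-→d5:-→d6:-→d7:-→d8:-→d9:-→d10:-→d11:-→d12:-→d13:-→d14:-→d15:-→d16:-→d17:-→d18:-→d19:-→d20:-→d21:-→d22:-→d23:-→d24:H0 -> H0
  add 112.0.0.0/5 -> H0 at depth 5
  - 12.204.6.0/24 clear@24
  add 113.79.43.16/28 -> H0 at depth 28
  add 12.204.0.0/16 -> H1 at depth 16
  add 222.85.128.0/17 -> H3 at depth 17
  lookup 222.85.140.7: bits 11011110010101011000110 walk d0:H1→d1:-→d2:-→d3:-→d4:-→d5:-→d6:-→d7:-→d8:-→d9:-→d10:-→d11:-→d12:-→d13:-→d14:-→d15:-→d16:-→d17:H3→d18:-→d19:-→d20:-→d21:-→d22:-→d23:H3 -> H3
  add 222.64.0.0/11 -> H3 at depth 11
  add 113.79.32.0/20 -> H1 at depth 20
  add 113.79.43.0/26 -> H3 at depth 26
  add 12.204.6.94/32 -> H2 at depth 32
  add 12.0.0.0/8 -> H2 at depth 8
  - 222.85.128.0/17 clear@17
  add 113.79.32.0/20 -> H1 at depth 20
  - 113.79.32.0/20 clear@20
  lookup 12.0.24.59: bits 00001100 walk d0:H1→d1:-→d2:-→d3:-→d4:-→d5:-→d6:-→d7:-→d8:H2 -> H2
  lookup 113.79.43.16: bits 0111000101001111001010110001 walk d0:H1→d1:-→d2:-→d3:-→d4:-→d5:H0→d6:-→d7:-→d8:-→d9:-→d10:-→d11:-→d12:-→d13:-→d14:-→d15:-→d16:-→d17:-→d18:-→d19:-→d20:-→d21:-→d22:-→d23:-→d24:-→d25:-→d26:H3→d27:-→d28:H0 -> H0
  lookup 12.204.0.20: bits 000011001100110000000 walk d0:H1→d1:-→d2:-→d3:-→d4:-→d5:-→d6:-→d7:-→d8:H2→d9:-→d10:-→d11:-→d12:-→d13:-→d14:-→d15:-→d16:H1→d17:-→d18:-→d19:-→d20:-→d21:- -> H1
  lookup 222.67.49.221: bits 11011110010 walk d0:H1→d1:-→d2:-→d3:-→d4:-→d5:-→d6:-→d7:-→d8:-→d9:-→d10:-→d11:H3 -> H3
  add 222.85.140.192/26 -> H0 at depth 26
  - 12.204.6.94/32 clear@32
  add 96.0.0.0/3 -> H0 at depth 3
  lookup 222.64.0.8: bits 11011110010 walk d0:H1→d1:-→d2:-→d3:-→d4:-→d5:-→d6:-→d7:-→d8:-→d9:-→d10:-→d11:H3 -> H3

== LOOKUPS ==
["H3","H0","H3","H2","H0","H1","H3","H3"]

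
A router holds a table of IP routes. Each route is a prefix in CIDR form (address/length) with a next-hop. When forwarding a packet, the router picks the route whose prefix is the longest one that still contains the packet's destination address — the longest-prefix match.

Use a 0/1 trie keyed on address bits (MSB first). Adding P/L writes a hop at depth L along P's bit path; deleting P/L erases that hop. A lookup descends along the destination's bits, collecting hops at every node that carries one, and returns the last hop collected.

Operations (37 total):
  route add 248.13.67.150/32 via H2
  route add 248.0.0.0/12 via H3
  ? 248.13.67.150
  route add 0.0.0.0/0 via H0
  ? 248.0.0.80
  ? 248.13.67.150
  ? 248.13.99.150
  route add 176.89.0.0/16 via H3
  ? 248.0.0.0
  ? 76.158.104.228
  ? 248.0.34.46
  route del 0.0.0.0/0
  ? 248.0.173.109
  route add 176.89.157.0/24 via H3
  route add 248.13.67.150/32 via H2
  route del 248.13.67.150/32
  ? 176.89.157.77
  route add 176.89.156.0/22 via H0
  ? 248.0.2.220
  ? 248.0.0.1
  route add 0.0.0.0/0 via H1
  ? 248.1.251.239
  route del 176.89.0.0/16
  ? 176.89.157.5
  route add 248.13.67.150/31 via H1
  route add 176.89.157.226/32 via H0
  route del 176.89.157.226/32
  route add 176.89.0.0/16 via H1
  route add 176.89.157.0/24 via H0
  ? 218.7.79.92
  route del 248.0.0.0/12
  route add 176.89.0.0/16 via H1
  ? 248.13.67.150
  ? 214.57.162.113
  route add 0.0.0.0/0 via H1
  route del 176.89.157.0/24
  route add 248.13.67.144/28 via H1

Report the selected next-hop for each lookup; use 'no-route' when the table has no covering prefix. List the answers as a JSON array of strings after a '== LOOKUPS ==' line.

Apply in order:
  add 248.13.67.150/32 -> H2 at depth 32
  add 248.0.0.0/12 -> H3 at depth 12
  lookup 248.13.67.150: bits 11111000000011010100001110010110 walk d0:-→d1:-→d2:-→d3:-→d4:-→d5:-→d6:-→d7:-→d8:-→d9:-→d10:-→d11:-→d12:H3→d13:-→d14:-→d15:-→d16:-→d17:-→d18:-→d19:-→d20:-→d21:-→d22:-→d23:-→d24:-→d25:-→d26:-→d27:-→d28:-→d29:-→d30:-→d31:-→d32:H2 -> H2
  add 0.0.0.0/0 -> H0 at depth 0
  lookup 248.0.0.80: bits 111110000000 walk d0:H0→d1:-→d2:-→d3:-→d4:-→d5:-→d6:-→d7:-→d8:-→d9:-→d10:-→d11:-→d12:H3 -> H3
  lookup 248.13.67.150: bits 11111000000011010100001110010110 walk d0:H0→d1:-→d2:-→d3:-→d4:-→d5:-→d6:-→d7:-→d8:-→d9:-→d10:-→d11:-→d12:H3→d13:-→d14:-→d15:-→d16:-→d17:-→d18:-→d19:-→d20:-→d21:-→d22:-→d23:-→d24:-→d25:-→d26:-→d27:-→d28:-→d29:-→d30:-→d31:-→d32:H2 -> H2
  lookup 248.13.99.150: bits 111110000000110101 walk d0:H0→d1:-→d2:-→d3:-→d4:-→d5:-→d6:-→d7:-→d8:-→d9:-→d10:-→d11:-→d12:H3→d13:-→d14:-→d15:-→d16:-→d17:-→d18:- -> H3
  add 176.89.0.0/16 -> H3 at depth 16
  lookup 248.0.0.0: bits 111110000000 walk d0:H0→d1:-→d2:-→d3:-→d4:-→d5:-→d6:-→d7:-→d8:-→d9:-→d10:-→d11:-→d12:H3 -> H3
  lookup 76.158.104.228: bits ε walk d0:H0 -> H0
  lookup 248.0.34.46: bits 111110000000 walk d0:H0→d1:-→d2:-→d3:-→d4:-→d5:-→d6:-→d7:-→d8:-→d9:-→d10:-→d11:-→d12:H3 -> H3
  del 0.0.0.0/0 (clear depth 0)
  lookup 248.0.173.109: bits 111110000000 walk d0:-→d1:-→d2:-→d3:-→d4:-→d5:-→d6:-→d7:-→d8:-→d9:-→d10:-→d11:-→d12:H3 -> H3
  add 176.89.157.0/24 -> H3 at depth 24
  add 248.13.67.150/32 -> H2 at depth 32
  del 248.13.67.150/32 (clear depth 32)
  lookup 176.89.157.77: bits 101100000101100110011101 walk d0:-→d1:-→d2:-→d3:-→d4:-→d5:-→d6:-→d7:-→d8:-→d9:-→d10:-→d11:-→d12:-→d13:-→d14:-→d15:-→d16:H3→d17:-→d18:-→d19:-→d20:-→d21:-→d22:-→d23:-→d24:H3 -> H3
  add 176.89.156.0/22 -> H0 at depth 22
  lookup 248.0.2.220: bits 111110000000 walk d0:-→d1:-→d2:-→d3:-→d4:-→d5:-→d6:-→d7:-→d8:-→d9:-→d10:-→d11:-→d12:H3 -> H3
  lookup 248.0.0.1: bits 111110000000 walk d0:-→d1:-→d2:-→d3:-→d4:-→d5:-→d6:-→d7:-→d8:-→d9:-→d10:-→d11:-→d12:H3 -> H3
  add 0.0.0.0/0 -> H1 at depth 0
  lookup 248.1.251.239: bits 111110000000 walk d0:H1→d1:-→d2:-→d3:-→d4:-→d5:-→d6:-→d7:-→d8:-→d9:-→d10:-→d11:-→d12:H3 -> H3
  del 176.89.0.0/16 (clear depth 16)
  lookup 176.89.157.5: bits 101100000101100110011101 walk d0:H1→d1:-→d2:-→d3:-→d4:-→d5:-→d6:-→d7:-→d8:-→d9:-→d10:-→d11:-→d12:-→d13:-→d14:-→d15:-→d16:-→d17:-→d18:-→d19:-→d20:-→d21:-→d22:H0→d23:-→d24:H3 -> H3
  add 248.13.67.150/31 -> H1 at depth 31
  add 176.89.157.226/32 -> H0 at depth 32
  del 176.89.157.226/32 (clear depth 32)
  add 176.89.0.0/16 -> H1 at depth 16
  add 176.89.157.0/24 -> H0 at depth 24
  lookup 218.7.79.92: bits 11 walk d0:H1→d1:-→d2:- -> H1
  del 248.0.0.0/12 (clear depth 12)
  add 176.89.0.0/16 -> H1 at depth 16
  lookup 248.13.67.150: bits 11111000000011010100001110010110 walk d0:H1→d1:-→d2:-→d3:-→d4:-→d5:-→d6:-→d7:-→d8:-→d9:-→d10:-→d11:-→d12:-→d13:-→d14:-→d15:-→d16:-→d17:-→d18:-→d19:-→d20:-→d21:-→d22:-→d23:-→d24:-→d25:-→d26:-→d27:-→d28:-→d29:-→d30:-→d31:H1→d32:- -> H1
  lookup 214.57.162.113: bits 11 walk d0:H1→d1:-→d2:- -> H1
  add 0.0.0.0/0 -> H1 at depth 0
  del 176.89.157.0/24 (clear depth 24)
  add 248.13.67.144/28 -> H1 at depth 28

== LOOKUPS ==
["H2","H3","H2","H3","H3","H0","H3","H3","H3","H3","H3","H3","H3","H1","H1","H1"]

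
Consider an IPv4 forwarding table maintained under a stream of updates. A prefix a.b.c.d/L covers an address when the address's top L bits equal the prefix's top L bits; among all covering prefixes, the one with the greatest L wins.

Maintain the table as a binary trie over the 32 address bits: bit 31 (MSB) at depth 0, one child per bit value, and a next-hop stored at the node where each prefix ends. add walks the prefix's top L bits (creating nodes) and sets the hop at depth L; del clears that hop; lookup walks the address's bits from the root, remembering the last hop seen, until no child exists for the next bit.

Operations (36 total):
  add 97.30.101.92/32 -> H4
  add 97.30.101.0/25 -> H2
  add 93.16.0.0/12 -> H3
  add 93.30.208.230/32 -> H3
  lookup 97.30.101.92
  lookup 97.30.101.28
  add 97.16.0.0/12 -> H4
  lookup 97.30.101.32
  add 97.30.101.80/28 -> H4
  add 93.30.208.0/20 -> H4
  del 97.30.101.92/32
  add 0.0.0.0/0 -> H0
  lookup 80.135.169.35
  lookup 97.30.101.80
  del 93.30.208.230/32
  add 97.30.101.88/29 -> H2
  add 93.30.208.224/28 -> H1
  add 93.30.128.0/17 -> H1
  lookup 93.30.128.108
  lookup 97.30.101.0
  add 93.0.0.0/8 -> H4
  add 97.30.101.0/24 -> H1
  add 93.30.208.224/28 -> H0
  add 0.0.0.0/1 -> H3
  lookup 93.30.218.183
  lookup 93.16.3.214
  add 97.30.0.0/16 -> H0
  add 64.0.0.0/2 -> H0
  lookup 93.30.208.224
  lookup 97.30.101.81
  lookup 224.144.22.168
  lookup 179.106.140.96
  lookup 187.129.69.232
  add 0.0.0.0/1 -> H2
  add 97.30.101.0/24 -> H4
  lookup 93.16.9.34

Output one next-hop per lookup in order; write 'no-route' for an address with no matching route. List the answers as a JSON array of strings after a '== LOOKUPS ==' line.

Apply in order:
  add 97.30.101.92/32 -> H4 at depth 32
  add 97.30.101.0/25 -> H2 at depth 25
  add 93.16.0.0/12 -> H3 at depth 12
  add 93.30.208.230/32 -> H3 at depth 32
  Q 97.30.101.92: descend 01100001000111100110010101011100 ; hops seen [H2,H4] ; pick H4
  Q 97.30.101.28: descend 0110000100011110011001010 ; hops seen [H2] ; pick H2
  add 97.16.0.0/12 -> H4 at depth 12
  Q 97.30.101.32: descend 0110000100011110011001010 ; hops seen [H4,H2] ; pick H2
  add 97.30.101.80/28 -> H4 at depth 28
  add 93.30.208.0/20 -> H4 at depth 20
  - 97.30.101.92/32 clear@32
  add 0.0.0.0/0 -> H0 at depth 0
  Q 80.135.169.35: descend 0101 ; hops seen [H0] ; pick H0
  Q 97.30.101.80: descend 0110000100011110011001010101 ; hops seen [H0,H4,H2,H4] ; pick H4
  - 93.30.208.230/32 clear@32
  add 97.30.101.88/29 -> H2 at depth 29
  add 93.30.208.224/28 -> H1 at depth 28
  add 93.30.128.0/17 -> H1 at depth 17
  Q 93.30.128.108: descend 01011101000111101 ; hops seen [H0,H3,H1] ; pick H1
  Q 97.30.101.0: descend 0110000100011110011001010 ; hops seen [H0,H4,H2] ; pick H2
  add 93.0.0.0/8 -> H4 at depth 8
  add 97.30.101.0/24 -> H1 at depth 24
  add 93.30.208.224/28 -> H0 at depth 28
  add 0.0.0.0/1 -> H3 at depth 1
  Q 93.30.218.183: descend 01011101000111101101 ; hops seen [H0,H3,H4,H3,H1,H4] ; pick H4
  Q 93.16.3.214: descend 010111010001 ; hops seen [H0,H3,H4,H3] ; pick H3
  add 97.30.0.0/16 -> H0 at depth 16
  add 64.0.0.0/2 -> H0 at depth 2
  Q 93.30.208.224: descend 01011101000111101101000011100 ; hops seen [H0,H3,H0,H4,H3,H1,H4,H0] ; pick H0
  Q 97.30.101.81: descend 0110000100011110011001010101 ; hops seen [H0,H3,H0,H4,H0,H1,H2,H4] ; pick H4
  Q 224.144.22.168: descend ε ; hops seen [H0] ; pick H0
  Q 179.106.140.96: descend ε ; hops seen [H0] ; pick H0
  Q 187.129.69.232: descend ε ; hops seen [H0] ; pick H0
  add 0.0.0.0/1 -> H2 at depth 1
  add 97.30.101.0/24 -> H4 at depth 24
  Q 93.16.9.34: descend 010111010001 ; hops seen [H0,H2,H0,H4,H3] ; pick H3

== LOOKUPS ==
["H4","H2","H2","H0","H4","H1","H2","H4","H3","H0","H4","H0","H0","H0","H3"]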